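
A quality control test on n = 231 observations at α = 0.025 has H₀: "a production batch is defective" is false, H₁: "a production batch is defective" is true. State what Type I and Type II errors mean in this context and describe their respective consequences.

Type I (false positive): concluding that a production batch is defective when it is not — scrapping a good batch — wasted material and cost for no reason. Type II (false negative): failing to conclude that a production batch is defective when it is — shipping a defective batch — faulty products reach customers. Which is costlier depends on domain priorities and is a judgement call rather than a statistical fact.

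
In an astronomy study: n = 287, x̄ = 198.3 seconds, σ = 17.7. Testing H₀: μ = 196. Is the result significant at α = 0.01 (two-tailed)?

z = (198.3 - 196)/(17.7/√287) = 2.201. Since |z| ≤ 2.576, not significant at α = 0.01.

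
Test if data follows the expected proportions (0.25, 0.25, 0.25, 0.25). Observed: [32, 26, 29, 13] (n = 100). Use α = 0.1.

Expected: [25.0, 25.0, 25.0, 25.0]. χ² = 8.4. df = 3, critical = 6.251. Reject H₀.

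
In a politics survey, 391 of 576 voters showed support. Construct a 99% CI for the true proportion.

p̂ = 0.679. CI = p̂ ± z*√(p̂(1-p̂)/n) = (0.629, 0.729)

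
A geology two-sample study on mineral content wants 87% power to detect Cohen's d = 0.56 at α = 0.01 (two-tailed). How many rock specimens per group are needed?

z_{α/2} = 2.576, z_β = Φ⁻¹(0.87) = 1.126. For medium effect (d = 0.56): n per group = 2(z_{α/2} + z_β)²/d² = 2(2.576 + 1.126)²/0.56² = 87.4 → 88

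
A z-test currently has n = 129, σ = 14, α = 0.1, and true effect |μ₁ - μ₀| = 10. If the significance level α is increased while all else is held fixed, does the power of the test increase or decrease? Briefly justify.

Power increases: a larger α lowers the critical value, so more of the H₁ sampling distribution falls in the rejection region.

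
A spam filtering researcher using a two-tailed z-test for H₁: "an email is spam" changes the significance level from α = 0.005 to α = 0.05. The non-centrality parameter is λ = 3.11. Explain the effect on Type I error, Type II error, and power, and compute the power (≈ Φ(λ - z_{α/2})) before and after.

Increasing α from 0.005 to 0.05:
• Type I error rate increases (α is the Type I rate by definition).
• Critical value moves from z_{α/2} = 2.807 to 1.96, so power = Φ(λ - z_{α/2}) goes from Φ(3.11 - 2.807) = 0.619 to Φ(3.11 - 1.96) = 0.875.
• Type II error rate β = 1 - power therefore decreases (0.381 → 0.125).
Appropriate when false negatives are costly — here, a spam email lands in the inbox.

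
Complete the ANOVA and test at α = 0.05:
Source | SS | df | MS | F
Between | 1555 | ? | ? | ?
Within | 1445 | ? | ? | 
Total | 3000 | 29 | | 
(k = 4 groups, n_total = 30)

df_between = 3, df_within = 26. MS_between = 518.33, MS_within = 55.58. F = 9.326, F_crit ≈ 2.975. Reject H₀.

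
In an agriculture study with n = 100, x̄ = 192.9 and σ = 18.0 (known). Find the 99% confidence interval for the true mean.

CI = x̄ ± z*(σ/√n) = 192.9 ± 2.576(18.0/√100) = 192.9 ± 4.64 = (188.26, 197.54)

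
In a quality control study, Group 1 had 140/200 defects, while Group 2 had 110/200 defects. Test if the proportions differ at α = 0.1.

p̂₁ = 0.7, p̂₂ = 0.55, pooled p̂ = 0.625. z = 3.098. Critical: ±1.645. Reject H₀.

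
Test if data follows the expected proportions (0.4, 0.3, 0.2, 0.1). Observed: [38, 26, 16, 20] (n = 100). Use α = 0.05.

Expected: [40.0, 30.0, 20.0, 10.0]. χ² = 11.433. df = 3, critical = 7.815. Reject H₀.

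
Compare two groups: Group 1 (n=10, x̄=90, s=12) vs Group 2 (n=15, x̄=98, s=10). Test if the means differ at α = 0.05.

Pooled sp = 10.83. t = -1.81, df = 23. Critical t = ±2.069. Fail to reject H₀.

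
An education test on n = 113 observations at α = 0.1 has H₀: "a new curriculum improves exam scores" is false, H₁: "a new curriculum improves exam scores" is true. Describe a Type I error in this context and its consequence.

Type I error: rejecting H₀ when it is true — concluding that a new curriculum improves exam scores when in fact it is not. Consequence: adopting a curriculum that gives no real benefit — disruption for nothing.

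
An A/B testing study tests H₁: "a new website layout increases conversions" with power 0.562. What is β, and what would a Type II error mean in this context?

β = 1 - power = 1 - 0.562 = 0.438. A Type II error is failing to reject H₀ when H₀ is false (false negative) — here, failing to conclude that a new website layout increases conversions when in fact it is true. Consequence: discarding a layout that would have improved conversions — lost revenue.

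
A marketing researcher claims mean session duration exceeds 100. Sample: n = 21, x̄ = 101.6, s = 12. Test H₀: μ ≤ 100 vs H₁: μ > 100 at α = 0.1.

t = (101.6 - 100)/(12/√21) = 0.611, df = 20. Critical t = 1.325. Fail to reject H₀.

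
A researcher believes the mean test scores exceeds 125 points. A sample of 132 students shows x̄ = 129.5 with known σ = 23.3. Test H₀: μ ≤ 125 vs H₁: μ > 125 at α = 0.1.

z = 2.219. Critical value: 1.28. Reject H₀.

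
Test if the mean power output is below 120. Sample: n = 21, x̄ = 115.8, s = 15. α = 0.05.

t = (115.8 - 120)/(15/√21) = -1.283, df = 20. Critical t = -1.725. Fail to reject H₀.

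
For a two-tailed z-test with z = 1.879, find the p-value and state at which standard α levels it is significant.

p = 2·P(Z > |1.879|) = 2·(1 - Φ(1.879)) ≈ 0.0602. Significant at α = 0.1.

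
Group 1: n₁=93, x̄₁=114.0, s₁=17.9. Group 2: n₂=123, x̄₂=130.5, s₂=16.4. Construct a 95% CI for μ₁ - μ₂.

Difference = -16.5. SE = √(17.9²/93 + 16.4²/123) = 2.373. CI = (-21.15, -11.85)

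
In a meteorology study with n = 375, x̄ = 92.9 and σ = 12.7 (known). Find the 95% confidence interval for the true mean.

CI = x̄ ± z*(σ/√n) = 92.9 ± 1.96(12.7/√375) = 92.9 ± 1.29 = (91.61, 94.19)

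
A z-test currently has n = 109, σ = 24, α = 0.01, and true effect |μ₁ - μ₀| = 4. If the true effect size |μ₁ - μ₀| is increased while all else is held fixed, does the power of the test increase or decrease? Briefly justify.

Power increases: a larger true effect increases the non-centrality λ = |μ₁ - μ₀|/(σ/√n).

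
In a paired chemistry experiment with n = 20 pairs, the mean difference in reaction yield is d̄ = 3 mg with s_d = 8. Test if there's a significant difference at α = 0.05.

t = d̄/(s_d/√n) = 3/(8/√20) = 1.677. df = 19, critical t = ±2.093. Fail to reject H₀.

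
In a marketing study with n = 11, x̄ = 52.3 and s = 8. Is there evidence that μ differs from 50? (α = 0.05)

t = (x̄ - μ₀)/(s/√n) = (52.3 - 50)/(8/√11) = 0.954. df = 10, critical t = ±2.228. Fail to reject H₀.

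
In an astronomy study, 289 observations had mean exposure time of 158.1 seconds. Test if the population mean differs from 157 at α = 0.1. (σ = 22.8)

z = (x̄ - μ₀)/(σ/√n) = (158.1 - 157)/(22.8/√289) = 0.82. Critical value: ±1.645. Since |0.82| ≤ 1.645, Fail to reject H₀.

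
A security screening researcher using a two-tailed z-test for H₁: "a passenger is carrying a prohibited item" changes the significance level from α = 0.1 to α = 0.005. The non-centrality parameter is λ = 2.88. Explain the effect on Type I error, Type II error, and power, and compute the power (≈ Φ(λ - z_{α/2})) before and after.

Decreasing α from 0.1 to 0.005:
• Type I error rate decreases (α is the Type I rate by definition).
• Critical value moves from z_{α/2} = 1.645 to 2.807, so power = Φ(λ - z_{α/2}) goes from Φ(2.88 - 1.645) = 0.892 to Φ(2.88 - 2.807) = 0.529.
• Type II error rate β = 1 - power therefore increases (0.108 → 0.471).
Appropriate when false positives are costly — here, detaining an innocent passenger — delay and inconvenience.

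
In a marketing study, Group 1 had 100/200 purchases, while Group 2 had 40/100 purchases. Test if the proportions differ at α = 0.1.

p̂₁ = 0.5, p̂₂ = 0.4, pooled p̂ = 0.467. z = 1.637. Critical: ±1.645. Fail to reject H₀.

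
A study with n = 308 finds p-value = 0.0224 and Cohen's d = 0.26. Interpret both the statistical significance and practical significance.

Statistically significant (p = 0.0224 < 0.05). Cohen's d = 0.26 indicates a small effect size. Both statistical and practical significance should be considered.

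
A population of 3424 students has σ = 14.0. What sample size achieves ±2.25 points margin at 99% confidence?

Without FPC: n₀ = (2.576×14.0/2.25)² = 256.911. With FPC: n = n₀N/(n₀+N-1) = 239.04 → n = 240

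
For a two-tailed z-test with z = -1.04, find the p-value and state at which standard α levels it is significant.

p = 2·P(Z > |-1.04|) = 2·(1 - Φ(1.04)) ≈ 0.2983. Not significant at any standard level.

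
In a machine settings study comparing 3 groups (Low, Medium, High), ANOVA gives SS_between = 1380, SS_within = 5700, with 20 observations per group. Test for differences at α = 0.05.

df_between = 2, df_within = 57. F = MS_between/MS_within = 690.0/100.0 = 6.9. F_crit ≈ 3.159. Reject H₀. At least one mean differs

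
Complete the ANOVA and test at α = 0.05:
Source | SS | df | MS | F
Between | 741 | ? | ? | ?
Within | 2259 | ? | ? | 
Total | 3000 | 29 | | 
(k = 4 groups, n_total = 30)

df_between = 3, df_within = 26. MS_between = 247.0, MS_within = 86.88. F = 2.843, F_crit ≈ 2.975. Fail to reject H₀.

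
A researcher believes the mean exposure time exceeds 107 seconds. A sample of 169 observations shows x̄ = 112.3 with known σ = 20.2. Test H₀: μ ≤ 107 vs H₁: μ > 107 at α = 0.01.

z = 3.411. Critical value: 2.33. Reject H₀.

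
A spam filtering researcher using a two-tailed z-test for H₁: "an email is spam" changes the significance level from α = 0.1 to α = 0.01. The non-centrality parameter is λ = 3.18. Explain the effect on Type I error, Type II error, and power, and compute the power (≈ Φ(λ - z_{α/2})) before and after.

Decreasing α from 0.1 to 0.01:
• Type I error rate decreases (α is the Type I rate by definition).
• Critical value moves from z_{α/2} = 1.645 to 2.576, so power = Φ(λ - z_{α/2}) goes from Φ(3.18 - 1.645) = 0.938 to Φ(3.18 - 2.576) = 0.727.
• Type II error rate β = 1 - power therefore increases (0.062 → 0.273).
Appropriate when false positives are costly — here, a legitimate email is sent to the spam folder and the user misses it.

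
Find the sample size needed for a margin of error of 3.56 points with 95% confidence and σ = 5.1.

n = (z*σ/E)² = (1.96×5.1/3.56)² = 7.9 → n = 8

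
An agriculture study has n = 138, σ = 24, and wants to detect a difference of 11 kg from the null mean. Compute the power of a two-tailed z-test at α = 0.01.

SE = σ/√n = 24/√138 = 2.043. Non-centrality λ = d/SE = 11/2.043 = 5.384. Power ≈ Φ(λ - z_{α/2}) = Φ(5.384 - 2.576) = Φ(2.808) = 0.998.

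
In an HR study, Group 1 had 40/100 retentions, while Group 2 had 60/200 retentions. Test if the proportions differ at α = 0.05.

p̂₁ = 0.4, p̂₂ = 0.3, pooled p̂ = 0.333. z = 1.732. Critical: ±1.96. Fail to reject H₀.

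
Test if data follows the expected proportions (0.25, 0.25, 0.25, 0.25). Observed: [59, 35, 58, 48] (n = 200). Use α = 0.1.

Expected: [50.0, 50.0, 50.0, 50.0]. χ² = 7.48. df = 3, critical = 6.251. Reject H₀.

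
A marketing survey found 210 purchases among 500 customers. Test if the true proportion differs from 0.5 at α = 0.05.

p̂ = 0.42, p₀ = 0.5. z = (p̂ - p₀)/√(p₀(1-p₀)/n) = -3.578. Critical: ±1.96. Reject H₀.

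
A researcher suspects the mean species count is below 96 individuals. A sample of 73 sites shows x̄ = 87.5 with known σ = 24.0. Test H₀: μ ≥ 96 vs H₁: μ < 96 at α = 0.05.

z = -3.026. Critical value: -1.645. Reject H₀.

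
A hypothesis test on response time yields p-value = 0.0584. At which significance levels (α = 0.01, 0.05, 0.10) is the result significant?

p = 0.0584. Significant at: α = 0.1.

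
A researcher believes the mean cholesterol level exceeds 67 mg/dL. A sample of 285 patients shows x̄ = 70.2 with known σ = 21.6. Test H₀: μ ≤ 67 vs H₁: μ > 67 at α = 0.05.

z = 2.501. Critical value: 1.645. Reject H₀.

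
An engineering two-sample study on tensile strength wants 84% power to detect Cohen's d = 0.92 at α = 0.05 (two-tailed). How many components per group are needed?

z_{α/2} = 1.96, z_β = Φ⁻¹(0.84) = 0.994. For large effect (d = 0.92): n per group = 2(z_{α/2} + z_β)²/d² = 2(1.96 + 0.994)²/0.92² = 20.6 → 21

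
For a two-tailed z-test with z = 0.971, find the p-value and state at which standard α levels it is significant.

p = 2·P(Z > |0.971|) = 2·(1 - Φ(0.971)) ≈ 0.3315. Not significant at any standard level.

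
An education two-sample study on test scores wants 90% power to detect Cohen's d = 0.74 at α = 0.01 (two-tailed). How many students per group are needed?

z_{α/2} = 2.576, z_β = Φ⁻¹(0.9) = 1.282. For medium effect (d = 0.74): n per group = 2(z_{α/2} + z_β)²/d² = 2(2.576 + 1.282)²/0.74² = 54.4 → 55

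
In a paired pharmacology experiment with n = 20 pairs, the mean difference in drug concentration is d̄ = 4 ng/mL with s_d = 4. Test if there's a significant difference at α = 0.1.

t = d̄/(s_d/√n) = 4/(4/√20) = 4.472. df = 19, critical t = ±1.729. Reject H₀.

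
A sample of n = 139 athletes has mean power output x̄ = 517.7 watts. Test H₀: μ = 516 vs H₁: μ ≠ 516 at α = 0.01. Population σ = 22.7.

z = (x̄ - μ₀)/(σ/√n) = (517.7 - 516)/(22.7/√139) = 0.883. Critical value: ±2.576. Since |0.883| ≤ 2.576, Fail to reject H₀.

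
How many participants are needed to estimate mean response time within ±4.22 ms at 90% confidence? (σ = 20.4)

n = (z*σ/E)² = (1.645×20.4/4.22)² = 63.2 → n = 64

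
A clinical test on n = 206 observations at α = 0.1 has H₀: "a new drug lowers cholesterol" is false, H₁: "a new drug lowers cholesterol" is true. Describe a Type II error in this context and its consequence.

Type II error: failing to reject H₀ when it is false — concluding that a new drug lowers cholesterol is not supported when in fact it is. Consequence: shelving an effective drug — patients miss out on a treatment that would have helped.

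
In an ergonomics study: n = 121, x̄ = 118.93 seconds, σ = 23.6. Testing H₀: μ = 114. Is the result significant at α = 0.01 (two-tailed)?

z = (118.93 - 114)/(23.6/√121) = 2.298. Since |z| ≤ 2.576, not significant at α = 0.01.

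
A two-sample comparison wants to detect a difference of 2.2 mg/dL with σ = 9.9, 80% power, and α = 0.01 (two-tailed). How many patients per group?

n per group = 2(z_α/2 + z_β)²σ²/d² = 2×(2.576 + 0.84)²×9.9²/2.2² = 472.6 → n = 473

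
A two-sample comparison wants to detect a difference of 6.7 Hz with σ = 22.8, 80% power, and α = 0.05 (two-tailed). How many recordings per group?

n per group = 2(z_α/2 + z_β)²σ²/d² = 2×(1.96 + 0.84)²×22.8²/6.7² = 181.6 → n = 182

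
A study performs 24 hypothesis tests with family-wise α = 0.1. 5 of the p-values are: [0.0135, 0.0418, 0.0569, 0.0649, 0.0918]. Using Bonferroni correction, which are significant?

Bonferroni α = 0.1/24 = 0.00417. None of the given p-values are significant.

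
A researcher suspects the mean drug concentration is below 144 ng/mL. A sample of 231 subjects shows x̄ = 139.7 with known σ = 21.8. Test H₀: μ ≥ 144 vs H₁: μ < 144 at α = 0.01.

z = -2.998. Critical value: -2.33. Reject H₀.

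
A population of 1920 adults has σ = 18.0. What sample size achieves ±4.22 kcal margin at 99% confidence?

Without FPC: n₀ = (2.576×18.0/4.22)² = 120.729. With FPC: n = n₀N/(n₀+N-1) = 113.6 → n = 114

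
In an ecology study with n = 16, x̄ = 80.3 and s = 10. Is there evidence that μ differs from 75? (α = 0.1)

t = (x̄ - μ₀)/(s/√n) = (80.3 - 75)/(10/√16) = 2.12. df = 15, critical t = ±1.753. Reject H₀.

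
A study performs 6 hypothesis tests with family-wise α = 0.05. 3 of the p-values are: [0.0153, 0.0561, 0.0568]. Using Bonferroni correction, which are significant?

Bonferroni α = 0.05/6 = 0.00833. None of the given p-values are significant.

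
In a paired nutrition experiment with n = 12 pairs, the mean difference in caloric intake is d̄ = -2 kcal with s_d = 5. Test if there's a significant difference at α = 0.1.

t = d̄/(s_d/√n) = -2/(5/√12) = -1.386. df = 11, critical t = ±1.796. Fail to reject H₀.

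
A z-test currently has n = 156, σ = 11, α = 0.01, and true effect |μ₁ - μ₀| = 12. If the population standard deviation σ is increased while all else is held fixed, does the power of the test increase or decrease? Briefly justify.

Power decreases: a larger σ inflates the standard error σ/√n, pulling the sampling distribution under H₁ back toward the critical value.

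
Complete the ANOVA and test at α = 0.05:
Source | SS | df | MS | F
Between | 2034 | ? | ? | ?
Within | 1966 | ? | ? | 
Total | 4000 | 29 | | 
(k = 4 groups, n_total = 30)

df_between = 3, df_within = 26. MS_between = 678.0, MS_within = 75.62. F = 8.966, F_crit ≈ 2.975. Reject H₀.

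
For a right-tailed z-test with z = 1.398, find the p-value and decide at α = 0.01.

p = P(Z > 1.398) = 1 - Φ(1.398) ≈ 0.0811. Since p ≥ 0.01, fail to reject H₀ (not significant) at α = 0.01.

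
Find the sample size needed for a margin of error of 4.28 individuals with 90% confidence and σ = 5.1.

n = (z*σ/E)² = (1.645×5.1/4.28)² = 3.8 → n = 4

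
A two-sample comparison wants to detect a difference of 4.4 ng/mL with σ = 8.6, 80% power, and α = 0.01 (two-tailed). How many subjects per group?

n per group = 2(z_α/2 + z_β)²σ²/d² = 2×(2.576 + 0.84)²×8.6²/4.4² = 89.2 → n = 90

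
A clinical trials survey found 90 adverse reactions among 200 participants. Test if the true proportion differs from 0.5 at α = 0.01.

p̂ = 0.45, p₀ = 0.5. z = (p̂ - p₀)/√(p₀(1-p₀)/n) = -1.414. Critical: ±2.576. Fail to reject H₀.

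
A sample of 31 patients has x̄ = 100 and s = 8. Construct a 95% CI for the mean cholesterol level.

CI = x̄ ± t*(s/√n) = 100 ± 2.042(8/√31) = (97.07, 102.93)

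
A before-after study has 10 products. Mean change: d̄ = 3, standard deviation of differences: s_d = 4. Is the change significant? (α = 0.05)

t = d̄/(s_d/√n) = 3/(4/√10) = 2.372. df = 9, critical t = ±2.262. Reject H₀.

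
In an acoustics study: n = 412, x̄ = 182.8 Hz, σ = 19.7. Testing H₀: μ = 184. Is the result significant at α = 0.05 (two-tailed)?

z = (182.8 - 184)/(19.7/√412) = -1.236. Since |z| ≤ 1.96, not significant at α = 0.05.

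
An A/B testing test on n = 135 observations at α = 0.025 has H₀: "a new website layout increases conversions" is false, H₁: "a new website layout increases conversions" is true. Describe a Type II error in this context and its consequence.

Type II error: failing to reject H₀ when it is false — concluding that a new website layout increases conversions is not supported when in fact it is. Consequence: discarding a layout that would have improved conversions — lost revenue.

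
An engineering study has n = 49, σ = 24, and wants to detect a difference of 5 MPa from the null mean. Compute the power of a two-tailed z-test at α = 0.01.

SE = σ/√n = 24/√49 = 3.429. Non-centrality λ = d/SE = 5/3.429 = 1.458. Power ≈ Φ(λ - z_{α/2}) = Φ(1.458 - 2.576) = Φ(-1.118) = 0.132.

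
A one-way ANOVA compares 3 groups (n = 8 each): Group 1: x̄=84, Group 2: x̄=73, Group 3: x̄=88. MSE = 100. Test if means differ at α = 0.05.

Grand mean = 81.67. SS_between = 965.33, MS_between = 482.67. F = 4.827, F_crit ≈ 3.467. Reject H₀.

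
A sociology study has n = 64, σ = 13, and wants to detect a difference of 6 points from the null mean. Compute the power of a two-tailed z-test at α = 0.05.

SE = σ/√n = 13/√64 = 1.625. Non-centrality λ = d/SE = 6/1.625 = 3.692. Power ≈ Φ(λ - z_{α/2}) = Φ(3.692 - 1.96) = Φ(1.732) = 0.958.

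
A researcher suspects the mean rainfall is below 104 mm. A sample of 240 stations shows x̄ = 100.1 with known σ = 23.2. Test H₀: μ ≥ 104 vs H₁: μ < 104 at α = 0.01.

z = -2.604. Critical value: -2.33. Reject H₀.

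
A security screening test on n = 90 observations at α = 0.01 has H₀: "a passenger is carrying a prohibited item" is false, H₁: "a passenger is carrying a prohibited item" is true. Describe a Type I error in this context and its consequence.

Type I error: rejecting H₀ when it is true — concluding that a passenger is carrying a prohibited item when in fact it is not. Consequence: detaining an innocent passenger — delay and inconvenience.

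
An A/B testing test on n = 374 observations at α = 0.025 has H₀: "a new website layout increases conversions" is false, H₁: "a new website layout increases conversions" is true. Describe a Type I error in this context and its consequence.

Type I error: rejecting H₀ when it is true — concluding that a new website layout increases conversions when in fact it is not. Consequence: rolling out a layout that doesn't actually help — wasted engineering effort.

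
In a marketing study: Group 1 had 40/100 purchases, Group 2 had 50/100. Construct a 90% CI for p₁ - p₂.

p̂₁ = 0.4, p̂₂ = 0.5. Difference = -0.1. CI = (-0.215, 0.015)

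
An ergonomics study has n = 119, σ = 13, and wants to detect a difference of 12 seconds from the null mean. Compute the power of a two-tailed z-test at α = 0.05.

SE = σ/√n = 13/√119 = 1.192. Non-centrality λ = d/SE = 12/1.192 = 10.07. Power ≈ Φ(λ - z_{α/2}) = Φ(10.07 - 1.96) = Φ(8.11) = 1.0.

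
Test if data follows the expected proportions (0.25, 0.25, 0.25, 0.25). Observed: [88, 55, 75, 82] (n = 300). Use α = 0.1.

Expected: [75.0, 75.0, 75.0, 75.0]. χ² = 8.24. df = 3, critical = 6.251. Reject H₀.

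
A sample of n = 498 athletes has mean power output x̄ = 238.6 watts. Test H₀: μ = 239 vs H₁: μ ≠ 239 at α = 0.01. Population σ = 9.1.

z = (x̄ - μ₀)/(σ/√n) = (238.6 - 239)/(9.1/√498) = -0.981. Critical value: ±2.576. Since |-0.981| ≤ 2.576, Fail to reject H₀.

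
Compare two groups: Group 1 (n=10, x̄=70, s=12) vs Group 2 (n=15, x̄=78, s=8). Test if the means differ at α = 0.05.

Pooled sp = 9.76. t = -2.007, df = 23. Critical t = ±2.069. Fail to reject H₀.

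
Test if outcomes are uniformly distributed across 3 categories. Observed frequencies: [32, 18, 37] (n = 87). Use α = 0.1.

Expected = 29 each. χ² = Σ(O-E)²/E = 6.69. df = 2, critical value = 4.605. Reject H₀.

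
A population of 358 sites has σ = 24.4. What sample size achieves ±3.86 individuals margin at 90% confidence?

Without FPC: n₀ = (1.645×24.4/3.86)² = 108.128. With FPC: n = n₀N/(n₀+N-1) = 83.2 → n = 84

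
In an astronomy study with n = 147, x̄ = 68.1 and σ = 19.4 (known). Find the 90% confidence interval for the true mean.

CI = x̄ ± z*(σ/√n) = 68.1 ± 1.645(19.4/√147) = 68.1 ± 2.63 = (65.47, 70.73)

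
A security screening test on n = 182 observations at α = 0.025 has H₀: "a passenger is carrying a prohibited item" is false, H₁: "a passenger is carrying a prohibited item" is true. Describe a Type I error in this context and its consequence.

Type I error: rejecting H₀ when it is true — concluding that a passenger is carrying a prohibited item when in fact it is not. Consequence: detaining an innocent passenger — delay and inconvenience.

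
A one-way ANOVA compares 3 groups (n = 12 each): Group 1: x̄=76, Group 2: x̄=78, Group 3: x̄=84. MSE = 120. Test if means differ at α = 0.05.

Grand mean = 79.33. SS_between = 416.0, MS_between = 208.0. F = 1.733, F_crit ≈ 3.285. Fail to reject H₀.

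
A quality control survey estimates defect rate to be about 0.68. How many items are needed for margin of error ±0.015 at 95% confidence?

n = z²p(1-p)/E² = 1.96²×0.68×0.32/0.015² = 3715.3 → n = 3716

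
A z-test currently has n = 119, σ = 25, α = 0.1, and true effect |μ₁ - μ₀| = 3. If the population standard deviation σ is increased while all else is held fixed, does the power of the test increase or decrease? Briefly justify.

Power decreases: a larger σ inflates the standard error σ/√n, pulling the sampling distribution under H₁ back toward the critical value.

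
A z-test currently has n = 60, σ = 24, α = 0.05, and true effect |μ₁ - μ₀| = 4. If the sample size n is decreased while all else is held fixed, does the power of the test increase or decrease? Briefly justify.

Power decreases: a smaller n inflates the standard error σ/√n, pulling the sampling distribution under H₁ back toward the critical value.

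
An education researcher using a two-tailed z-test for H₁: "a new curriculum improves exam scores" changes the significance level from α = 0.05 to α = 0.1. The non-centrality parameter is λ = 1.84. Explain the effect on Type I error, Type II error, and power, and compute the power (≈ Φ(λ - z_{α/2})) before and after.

Increasing α from 0.05 to 0.1:
• Type I error rate increases (α is the Type I rate by definition).
• Critical value moves from z_{α/2} = 1.96 to 1.645, so power = Φ(λ - z_{α/2}) goes from Φ(1.84 - 1.96) = 0.452 to Φ(1.84 - 1.645) = 0.577.
• Type II error rate β = 1 - power therefore decreases (0.548 → 0.423).
Appropriate when false negatives are costly — here, keeping the old curriculum when the new one would have helped students.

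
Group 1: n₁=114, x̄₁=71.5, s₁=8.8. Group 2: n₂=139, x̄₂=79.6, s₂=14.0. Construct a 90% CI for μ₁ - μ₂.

Difference = -8.1. SE = √(8.8²/114 + 14.0²/139) = 1.445. CI = (-10.48, -5.72)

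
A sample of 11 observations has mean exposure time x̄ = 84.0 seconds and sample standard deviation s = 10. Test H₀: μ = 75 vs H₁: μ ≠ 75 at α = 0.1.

t = (x̄ - μ₀)/(s/√n) = (84.0 - 75)/(10/√11) = 2.985. df = 10, critical t = ±1.812. Reject H₀.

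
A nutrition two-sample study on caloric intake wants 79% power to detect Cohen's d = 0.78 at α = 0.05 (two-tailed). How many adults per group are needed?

z_{α/2} = 1.96, z_β = Φ⁻¹(0.79) = 0.806. For medium effect (d = 0.78): n per group = 2(z_{α/2} + z_β)²/d² = 2(1.96 + 0.806)²/0.78² = 25.2 → 26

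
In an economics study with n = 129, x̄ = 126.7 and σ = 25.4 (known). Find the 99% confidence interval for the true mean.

CI = x̄ ± z*(σ/√n) = 126.7 ± 2.576(25.4/√129) = 126.7 ± 5.76 = (120.94, 132.46)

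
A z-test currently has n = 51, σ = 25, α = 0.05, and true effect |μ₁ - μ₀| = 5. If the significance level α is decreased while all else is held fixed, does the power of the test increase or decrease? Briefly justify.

Power decreases: a smaller α raises the critical value, so less of the H₁ sampling distribution falls in the rejection region.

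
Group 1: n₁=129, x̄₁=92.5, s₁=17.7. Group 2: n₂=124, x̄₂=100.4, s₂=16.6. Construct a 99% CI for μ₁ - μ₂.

Difference = -7.9. SE = √(17.7²/129 + 16.6²/124) = 2.157. CI = (-13.46, -2.34)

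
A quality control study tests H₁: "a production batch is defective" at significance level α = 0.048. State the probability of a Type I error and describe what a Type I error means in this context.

P(Type I error) = α = 0.048. A Type I error is rejecting H₀ when H₀ is actually true (false positive) — here, concluding that a production batch is defective when in fact this is not the case. Consequence: scrapping a good batch — wasted material and cost for no reason.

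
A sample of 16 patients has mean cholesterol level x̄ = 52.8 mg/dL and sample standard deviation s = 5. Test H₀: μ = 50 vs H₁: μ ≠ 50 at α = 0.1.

t = (x̄ - μ₀)/(s/√n) = (52.8 - 50)/(5/√16) = 2.24. df = 15, critical t = ±1.753. Reject H₀.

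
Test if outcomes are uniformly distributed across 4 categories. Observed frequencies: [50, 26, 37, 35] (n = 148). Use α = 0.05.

Expected = 37 each. χ² = Σ(O-E)²/E = 7.946. df = 3, critical value = 7.815. Reject H₀.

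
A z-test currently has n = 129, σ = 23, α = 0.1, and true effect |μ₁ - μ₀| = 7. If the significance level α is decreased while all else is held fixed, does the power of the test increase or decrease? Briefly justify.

Power decreases: a smaller α raises the critical value, so less of the H₁ sampling distribution falls in the rejection region.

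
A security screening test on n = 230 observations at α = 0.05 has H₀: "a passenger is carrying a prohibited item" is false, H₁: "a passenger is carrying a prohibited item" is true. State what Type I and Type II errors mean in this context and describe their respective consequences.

Type I (false positive): concluding that a passenger is carrying a prohibited item when it is not — detaining an innocent passenger — delay and inconvenience. Type II (false negative): failing to conclude that a passenger is carrying a prohibited item when it is — letting a prohibited item through — security breach. Which is costlier depends on domain priorities and is a judgement call rather than a statistical fact.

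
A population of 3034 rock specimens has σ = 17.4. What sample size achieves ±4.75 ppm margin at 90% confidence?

Without FPC: n₀ = (1.645×17.4/4.75)² = 36.311. With FPC: n = n₀N/(n₀+N-1) = 35.9 → n = 36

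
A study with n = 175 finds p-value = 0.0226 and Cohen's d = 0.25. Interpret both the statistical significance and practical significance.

Statistically significant (p = 0.0226 < 0.05). Cohen's d = 0.25 indicates a small effect size. Both statistical and practical significance should be considered.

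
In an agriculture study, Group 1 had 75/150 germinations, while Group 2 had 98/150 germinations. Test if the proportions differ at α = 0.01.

p̂₁ = 0.5, p̂₂ = 0.653, pooled p̂ = 0.577. z = -2.688. Critical: ±2.576. Reject H₀.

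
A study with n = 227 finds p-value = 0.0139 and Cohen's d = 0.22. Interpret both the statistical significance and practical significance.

Statistically significant (p = 0.0139 < 0.05). Cohen's d = 0.22 indicates a small effect size. Both statistical and practical significance should be considered.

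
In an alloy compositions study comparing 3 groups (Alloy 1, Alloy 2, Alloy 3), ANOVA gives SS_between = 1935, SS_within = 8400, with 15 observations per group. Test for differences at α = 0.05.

df_between = 2, df_within = 42. F = MS_between/MS_within = 967.5/200.0 = 4.838. F_crit ≈ 3.22. Reject H₀. At least one mean differs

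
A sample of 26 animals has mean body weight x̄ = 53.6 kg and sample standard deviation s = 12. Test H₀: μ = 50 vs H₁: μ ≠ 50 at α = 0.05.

t = (x̄ - μ₀)/(s/√n) = (53.6 - 50)/(12/√26) = 1.53. df = 25, critical t = ±2.06. Fail to reject H₀.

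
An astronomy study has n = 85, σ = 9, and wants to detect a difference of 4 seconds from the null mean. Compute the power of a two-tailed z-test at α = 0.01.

SE = σ/√n = 9/√85 = 0.976. Non-centrality λ = d/SE = 4/0.976 = 4.098. Power ≈ Φ(λ - z_{α/2}) = Φ(4.098 - 2.576) = Φ(1.522) = 0.936.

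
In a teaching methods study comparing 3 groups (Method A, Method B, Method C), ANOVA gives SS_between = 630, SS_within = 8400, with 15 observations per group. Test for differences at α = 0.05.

df_between = 2, df_within = 42. F = MS_between/MS_within = 315.0/200.0 = 1.575. F_crit ≈ 3.22. Fail to reject H₀.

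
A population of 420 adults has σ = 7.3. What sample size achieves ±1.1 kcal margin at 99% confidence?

Without FPC: n₀ = (2.576×7.3/1.1)² = 292.248. With FPC: n = n₀N/(n₀+N-1) = 172.6 → n = 173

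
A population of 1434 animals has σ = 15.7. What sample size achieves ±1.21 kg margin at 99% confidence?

Without FPC: n₀ = (2.576×15.7/1.21)² = 1117.173. With FPC: n = n₀N/(n₀+N-1) = 628.2 → n = 629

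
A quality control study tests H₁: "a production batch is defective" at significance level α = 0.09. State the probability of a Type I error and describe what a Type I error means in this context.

P(Type I error) = α = 0.09. A Type I error is rejecting H₀ when H₀ is actually true (false positive) — here, concluding that a production batch is defective when in fact this is not the case. Consequence: scrapping a good batch — wasted material and cost for no reason.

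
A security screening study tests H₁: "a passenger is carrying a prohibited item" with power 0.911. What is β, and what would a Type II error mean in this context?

β = 1 - power = 1 - 0.911 = 0.089. A Type II error is failing to reject H₀ when H₀ is false (false negative) — here, failing to conclude that a passenger is carrying a prohibited item when in fact it is true. Consequence: letting a prohibited item through — security breach.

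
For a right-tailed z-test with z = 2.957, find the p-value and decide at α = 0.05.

p = P(Z > 2.957) = 1 - Φ(2.957) ≈ 0.0016. Since p < 0.05, reject H₀ (significant) at α = 0.05.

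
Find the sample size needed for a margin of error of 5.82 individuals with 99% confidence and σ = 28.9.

n = (z*σ/E)² = (2.576×28.9/5.82)² = 163.6 → n = 164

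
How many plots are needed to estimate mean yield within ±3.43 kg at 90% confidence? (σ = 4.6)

n = (z*σ/E)² = (1.645×4.6/3.43)² = 4.9 → n = 5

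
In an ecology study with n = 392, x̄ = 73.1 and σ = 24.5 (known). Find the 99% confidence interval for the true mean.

CI = x̄ ± z*(σ/√n) = 73.1 ± 2.576(24.5/√392) = 73.1 ± 3.19 = (69.91, 76.29)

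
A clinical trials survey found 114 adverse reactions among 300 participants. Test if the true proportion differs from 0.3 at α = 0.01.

p̂ = 0.38, p₀ = 0.3. z = (p̂ - p₀)/√(p₀(1-p₀)/n) = 3.024. Critical: ±2.576. Reject H₀.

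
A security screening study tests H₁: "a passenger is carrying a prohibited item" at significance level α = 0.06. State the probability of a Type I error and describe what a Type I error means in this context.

P(Type I error) = α = 0.06. A Type I error is rejecting H₀ when H₀ is actually true (false positive) — here, concluding that a passenger is carrying a prohibited item when in fact this is not the case. Consequence: detaining an innocent passenger — delay and inconvenience.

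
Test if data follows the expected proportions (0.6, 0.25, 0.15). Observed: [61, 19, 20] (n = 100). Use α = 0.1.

Expected: [60.0, 25.0, 15.0]. χ² = 3.123. df = 2, critical = 4.605. Fail to reject H₀.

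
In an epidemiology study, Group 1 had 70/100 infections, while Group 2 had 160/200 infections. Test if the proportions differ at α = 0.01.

p̂₁ = 0.7, p̂₂ = 0.8, pooled p̂ = 0.767. z = -1.93. Critical: ±2.576. Fail to reject H₀.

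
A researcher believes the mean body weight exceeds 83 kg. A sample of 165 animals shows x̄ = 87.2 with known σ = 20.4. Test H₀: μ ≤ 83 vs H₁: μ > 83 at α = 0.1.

z = 2.645. Critical value: 1.28. Reject H₀.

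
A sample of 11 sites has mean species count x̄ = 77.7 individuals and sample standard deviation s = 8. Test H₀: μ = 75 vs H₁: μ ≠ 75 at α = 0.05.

t = (x̄ - μ₀)/(s/√n) = (77.7 - 75)/(8/√11) = 1.119. df = 10, critical t = ±2.228. Fail to reject H₀.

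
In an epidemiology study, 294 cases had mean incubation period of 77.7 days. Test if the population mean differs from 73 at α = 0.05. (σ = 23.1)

z = (x̄ - μ₀)/(σ/√n) = (77.7 - 73)/(23.1/√294) = 3.489. Critical value: ±1.96. Since |3.489| > 1.96, Reject H₀.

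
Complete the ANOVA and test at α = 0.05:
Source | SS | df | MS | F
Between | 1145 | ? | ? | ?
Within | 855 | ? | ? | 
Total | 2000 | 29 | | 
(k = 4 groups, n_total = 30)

df_between = 3, df_within = 26. MS_between = 381.67, MS_within = 32.88. F = 11.606, F_crit ≈ 2.975. Reject H₀.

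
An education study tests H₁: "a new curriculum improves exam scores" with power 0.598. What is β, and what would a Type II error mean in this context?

β = 1 - power = 1 - 0.598 = 0.402. A Type II error is failing to reject H₀ when H₀ is false (false negative) — here, failing to conclude that a new curriculum improves exam scores when in fact it is true. Consequence: keeping the old curriculum when the new one would have helped students.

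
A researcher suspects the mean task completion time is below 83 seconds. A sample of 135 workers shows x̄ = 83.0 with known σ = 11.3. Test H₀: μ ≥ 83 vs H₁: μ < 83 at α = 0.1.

z = 0.0. Critical value: -1.28. Fail to reject H₀.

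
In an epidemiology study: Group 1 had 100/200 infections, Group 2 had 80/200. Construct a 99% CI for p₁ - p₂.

p̂₁ = 0.5, p̂₂ = 0.4. Difference = 0.1. CI = (-0.028, 0.228)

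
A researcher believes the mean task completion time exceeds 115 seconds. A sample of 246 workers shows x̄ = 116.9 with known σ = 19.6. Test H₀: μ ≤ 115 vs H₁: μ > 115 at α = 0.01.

z = 1.52. Critical value: 2.33. Fail to reject H₀.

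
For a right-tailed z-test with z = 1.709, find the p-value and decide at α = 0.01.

p = P(Z > 1.709) = 1 - Φ(1.709) ≈ 0.0437. Since p ≥ 0.01, fail to reject H₀ (not significant) at α = 0.01.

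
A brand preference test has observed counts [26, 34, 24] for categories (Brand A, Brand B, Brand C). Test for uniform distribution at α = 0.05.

Expected = 28 each. χ² = Σ(O-E)²/E = 2.0. df = 2, critical value = 5.991. Fail to reject H₀.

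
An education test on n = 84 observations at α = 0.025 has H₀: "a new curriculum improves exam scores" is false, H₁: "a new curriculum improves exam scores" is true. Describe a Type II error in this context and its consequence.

Type II error: failing to reject H₀ when it is false — concluding that a new curriculum improves exam scores is not supported when in fact it is. Consequence: keeping the old curriculum when the new one would have helped students.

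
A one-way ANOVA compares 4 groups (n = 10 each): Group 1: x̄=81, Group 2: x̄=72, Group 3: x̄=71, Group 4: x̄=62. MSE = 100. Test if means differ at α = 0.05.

Grand mean = 71.5. SS_between = 1810.0, MS_between = 603.33. F = 6.033, F_crit ≈ 2.866. Reject H₀.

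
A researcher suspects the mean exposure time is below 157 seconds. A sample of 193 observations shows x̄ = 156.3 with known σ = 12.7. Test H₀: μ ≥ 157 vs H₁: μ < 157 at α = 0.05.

z = -0.766. Critical value: -1.645. Fail to reject H₀.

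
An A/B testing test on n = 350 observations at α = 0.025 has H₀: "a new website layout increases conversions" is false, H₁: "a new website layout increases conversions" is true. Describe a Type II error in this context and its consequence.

Type II error: failing to reject H₀ when it is false — concluding that a new website layout increases conversions is not supported when in fact it is. Consequence: discarding a layout that would have improved conversions — lost revenue.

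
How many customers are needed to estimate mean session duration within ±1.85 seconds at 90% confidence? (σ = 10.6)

n = (z*σ/E)² = (1.645×10.6/1.85)² = 88.8 → n = 89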